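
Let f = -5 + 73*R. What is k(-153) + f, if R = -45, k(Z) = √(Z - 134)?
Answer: -3290 + I*√287 ≈ -3290.0 + 16.941*I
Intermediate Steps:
k(Z) = √(-134 + Z)
f = -3290 (f = -5 + 73*(-45) = -5 - 3285 = -3290)
k(-153) + f = √(-134 - 153) - 3290 = √(-287) - 3290 = I*√287 - 3290 = -3290 + I*√287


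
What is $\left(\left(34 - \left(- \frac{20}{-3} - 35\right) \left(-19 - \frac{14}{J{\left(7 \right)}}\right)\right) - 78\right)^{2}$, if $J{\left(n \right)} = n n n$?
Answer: $\frac{817445281}{2401} \approx 3.4046 \cdot 10^{5}$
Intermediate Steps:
$J{\left(n \right)} = n^{3}$ ($J{\left(n \right)} = n^{2} n = n^{3}$)
$\left(\left(34 - \left(- \frac{20}{-3} - 35\right) \left(-19 - \frac{14}{J{\left(7 \right)}}\right)\right) - 78\right)^{2} = \left(\left(34 - \left(- \frac{20}{-3} - 35\right) \left(-19 - \frac{14}{7^{3}}\right)\right) - 78\right)^{2} = \left(\left(34 - \left(\left(-20\right) \left(- \frac{1}{3}\right) - 35\right) \left(-19 - \frac{14}{343}\right)\right) - 78\right)^{2} = \left(\left(34 - \left(\frac{20}{3} - 35\right) \left(-19 - \frac{2}{49}\right)\right) - 78\right)^{2} = \left(\left(34 - - \frac{85 \left(-19 - \frac{2}{49}\right)}{3}\right) - 78\right)^{2} = \left(\left(34 - \left(- \frac{85}{3}\right) \left(- \frac{933}{49}\right)\right) - 78\right)^{2} = \left(\left(34 - \frac{26435}{49}\right) - 78\right)^{2} = \left(- \frac{24769}{49} - 78\right)^{2} = \left(- \frac{28591}{49}\right)^{2} = \frac{817445281}{2401}$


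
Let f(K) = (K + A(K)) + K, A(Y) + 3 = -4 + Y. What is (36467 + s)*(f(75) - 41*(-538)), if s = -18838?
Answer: 392703604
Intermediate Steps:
A(Y) = -7 + Y (A(Y) = -3 + (-4 + Y) = -7 + Y)
f(K) = -7 + 3*K (f(K) = (K + (-7 + K)) + K = (-7 + 2*K) + K = -7 + 3*K)
(36467 + s)*(f(75) - 41*(-538)) = (36467 - 18838)*((-7 + 3*75) - 41*(-538)) = 17629*((-7 + 225) + 22058) = 17629*(218 + 22058) = 17629*22276 = 392703604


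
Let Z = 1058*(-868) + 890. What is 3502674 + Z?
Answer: 2585220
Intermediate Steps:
Z = -917454 (Z = -918344 + 890 = -917454)
3502674 + Z = 3502674 - 917454 = 2585220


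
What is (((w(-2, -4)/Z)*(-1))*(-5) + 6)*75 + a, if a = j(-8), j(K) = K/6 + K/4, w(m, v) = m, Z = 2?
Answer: 215/3 ≈ 71.667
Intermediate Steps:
j(K) = 5*K/12 (j(K) = K*(1/6) + K*(1/4) = K/6 + K/4 = 5*K/12)
a = -10/3 (a = (5/12)*(-8) = -10/3 ≈ -3.3333)
(((w(-2, -4)/Z)*(-1))*(-5) + 6)*75 + a = ((-2/2*(-1))*(-5) + 6)*75 - 10/3 = ((-2*1/2*(-1))*(-5) + 6)*75 - 10/3 = (-1*(-1)*(-5) + 6)*75 - 10/3 = (1*(-5) + 6)*75 - 10/3 = (-5 + 6)*75 - 10/3 = 1*75 - 10/3 = 75 - 10/3 = 215/3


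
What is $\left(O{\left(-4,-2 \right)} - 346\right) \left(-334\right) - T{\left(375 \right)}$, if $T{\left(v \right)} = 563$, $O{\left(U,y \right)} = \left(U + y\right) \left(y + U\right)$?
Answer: $102977$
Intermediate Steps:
$O{\left(U,y \right)} = \left(U + y\right)^{2}$ ($O{\left(U,y \right)} = \left(U + y\right) \left(U + y\right) = \left(U + y\right)^{2}$)
$\left(O{\left(-4,-2 \right)} - 346\right) \left(-334\right) - T{\left(375 \right)} = \left(\left(-4 - 2\right)^{2} - 346\right) \left(-334\right) - 563 = \left(\left(-6\right)^{2} - 346\right) \left(-334\right) - 563 = \left(36 - 346\right) \left(-334\right) - 563 = \left(-310\right) \left(-334\right) - 563 = 103540 - 563 = 102977$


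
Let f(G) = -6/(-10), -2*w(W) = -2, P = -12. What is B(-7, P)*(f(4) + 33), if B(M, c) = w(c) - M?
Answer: 1344/5 ≈ 268.80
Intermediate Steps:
w(W) = 1 (w(W) = -½*(-2) = 1)
B(M, c) = 1 - M
f(G) = ⅗ (f(G) = -6*(-⅒) = ⅗)
B(-7, P)*(f(4) + 33) = (1 - 1*(-7))*(⅗ + 33) = (1 + 7)*(168/5) = 8*(168/5) = 1344/5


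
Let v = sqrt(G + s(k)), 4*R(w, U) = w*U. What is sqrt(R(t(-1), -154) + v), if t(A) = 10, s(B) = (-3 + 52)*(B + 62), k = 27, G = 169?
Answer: sqrt(-385 + sqrt(4530)) ≈ 17.824*I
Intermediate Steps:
s(B) = 3038 + 49*B (s(B) = 49*(62 + B) = 3038 + 49*B)
R(w, U) = U*w/4 (R(w, U) = (w*U)/4 = (U*w)/4 = U*w/4)
v = sqrt(4530) (v = sqrt(169 + (3038 + 49*27)) = sqrt(169 + (3038 + 1323)) = sqrt(169 + 4361) = sqrt(4530) ≈ 67.305)
sqrt(R(t(-1), -154) + v) = sqrt((1/4)*(-154)*10 + sqrt(4530)) = sqrt(-385 + sqrt(4530))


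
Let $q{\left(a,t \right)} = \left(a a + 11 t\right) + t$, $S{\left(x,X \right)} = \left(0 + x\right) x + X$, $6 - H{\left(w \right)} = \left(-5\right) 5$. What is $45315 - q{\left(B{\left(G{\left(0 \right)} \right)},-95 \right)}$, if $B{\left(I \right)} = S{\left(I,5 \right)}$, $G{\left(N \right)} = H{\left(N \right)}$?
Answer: $-886701$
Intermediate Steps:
$H{\left(w \right)} = 31$ ($H{\left(w \right)} = 6 - \left(-5\right) 5 = 6 - -25 = 6 + 25 = 31$)
$S{\left(x,X \right)} = X + x^{2}$ ($S{\left(x,X \right)} = x x + X = x^{2} + X = X + x^{2}$)
$G{\left(N \right)} = 31$
$B{\left(I \right)} = 5 + I^{2}$
$q{\left(a,t \right)} = a^{2} + 12 t$ ($q{\left(a,t \right)} = \left(a^{2} + 11 t\right) + t = a^{2} + 12 t$)
$45315 - q{\left(B{\left(G{\left(0 \right)} \right)},-95 \right)} = 45315 - \left(\left(5 + 31^{2}\right)^{2} + 12 \left(-95\right)\right) = 45315 - \left(\left(5 + 961\right)^{2} - 1140\right) = 45315 - \left(966^{2} - 1140\right) = 45315 - \left(933156 - 1140\right) = 45315 - 932016 = -886701$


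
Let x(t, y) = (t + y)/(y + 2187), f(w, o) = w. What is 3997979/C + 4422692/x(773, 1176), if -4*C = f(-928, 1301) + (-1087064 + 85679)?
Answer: 14907946800266632/1953508037 ≈ 7.6314e+6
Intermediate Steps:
x(t, y) = (t + y)/(2187 + y)
C = 1002313/4 (C = -(-928 + (-1087064 + 85679))/4 = -(-928 - 1001385)/4 = -¼*(-1002313) = 1002313/4 ≈ 2.5058e+5)
3997979/C + 4422692/x(773, 1176) = 3997979/(1002313/4) + 4422692/(((773 + 1176)/(2187 + 1176))) = 3997979*(4/1002313) + 4422692/((1949/3363)) = 15991916/1002313 + 4422692/(((1/3363)*1949)) = 15991916/1002313 + 4422692/(1949/3363) = 15991916/1002313 + 4422692*(3363/1949) = 15991916/1002313 + 14873513196/1949 = 14907946800266632/1953508037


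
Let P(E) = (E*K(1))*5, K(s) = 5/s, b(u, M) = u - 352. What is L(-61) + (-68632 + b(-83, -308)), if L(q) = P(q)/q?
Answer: -69042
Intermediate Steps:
b(u, M) = -352 + u
P(E) = 25*E (P(E) = (E*(5/1))*5 = (E*(5*1))*5 = (E*5)*5 = (5*E)*5 = 25*E)
L(q) = 25 (L(q) = (25*q)/q = 25)
L(-61) + (-68632 + b(-83, -308)) = 25 + (-68632 + (-352 - 83)) = 25 + (-68632 - 435) = 25 - 69067 = -69042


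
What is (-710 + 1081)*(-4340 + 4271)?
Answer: -25599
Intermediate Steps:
(-710 + 1081)*(-4340 + 4271) = 371*(-69) = -25599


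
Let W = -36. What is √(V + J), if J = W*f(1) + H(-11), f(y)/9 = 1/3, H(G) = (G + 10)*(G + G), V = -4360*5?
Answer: I*√21886 ≈ 147.94*I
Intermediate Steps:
V = -21800
H(G) = 2*G*(10 + G) (H(G) = (10 + G)*(2*G) = 2*G*(10 + G))
f(y) = 3 (f(y) = 9/3 = 9*(⅓) = 3)
J = -86 (J = -36*3 + 2*(-11)*(10 - 11) = -108 + 2*(-11)*(-1) = -108 + 22 = -86)
√(V + J) = √(-21800 - 86) = √(-21886) = I*√21886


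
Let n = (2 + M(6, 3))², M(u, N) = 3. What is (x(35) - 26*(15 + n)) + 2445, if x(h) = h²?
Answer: 2630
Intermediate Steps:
n = 25 (n = (2 + 3)² = 5² = 25)
(x(35) - 26*(15 + n)) + 2445 = (35² - 26*(15 + 25)) + 2445 = (1225 - 26*40) + 2445 = (1225 - 1040) + 2445 = 185 + 2445 = 2630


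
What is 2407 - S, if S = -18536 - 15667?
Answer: 36610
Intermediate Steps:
S = -34203
2407 - S = 2407 - 1*(-34203) = 2407 + 34203 = 36610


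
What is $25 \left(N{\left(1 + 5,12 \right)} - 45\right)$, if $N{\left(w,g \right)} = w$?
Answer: $-975$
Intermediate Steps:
$25 \left(N{\left(1 + 5,12 \right)} - 45\right) = 25 \left(\left(1 + 5\right) - 45\right) = 25 \left(6 - 45\right) = 25 \left(-39\right) = -975$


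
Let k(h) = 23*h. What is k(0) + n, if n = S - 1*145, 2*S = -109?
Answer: -399/2 ≈ -199.50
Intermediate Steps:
S = -109/2 (S = (½)*(-109) = -109/2 ≈ -54.500)
n = -399/2 (n = -109/2 - 1*145 = -109/2 - 145 = -399/2 ≈ -199.50)
k(0) + n = 23*0 - 399/2 = 0 - 399/2 = -399/2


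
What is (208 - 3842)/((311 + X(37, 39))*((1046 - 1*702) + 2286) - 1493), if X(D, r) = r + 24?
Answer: -3634/982127 ≈ -0.0037001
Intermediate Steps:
X(D, r) = 24 + r
(208 - 3842)/((311 + X(37, 39))*((1046 - 1*702) + 2286) - 1493) = (208 - 3842)/((311 + (24 + 39))*((1046 - 1*702) + 2286) - 1493) = -3634/((311 + 63)*((1046 - 702) + 2286) - 1493) = -3634/(374*(344 + 2286) - 1493) = -3634/(374*2630 - 1493) = -3634/(983620 - 1493) = -3634/982127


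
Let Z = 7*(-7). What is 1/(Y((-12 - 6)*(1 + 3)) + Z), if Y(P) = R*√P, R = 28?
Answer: -1/1201 - 24*I*√2/8407 ≈ -0.00083264 - 0.0040372*I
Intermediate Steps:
Y(P) = 28*√P
Z = -49
1/(Y((-12 - 6)*(1 + 3)) + Z) = 1/(28*√((-12 - 6)*(1 + 3)) - 49) = 1/(28*√(-18*4) - 49) = 1/(28*√(-72) - 49) = 1/(28*(6*I*√2) - 49) = 1/(168*I*√2 - 49) = 1/(-49 + 168*I*√2)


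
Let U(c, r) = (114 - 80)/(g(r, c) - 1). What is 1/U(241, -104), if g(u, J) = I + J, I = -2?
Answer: 7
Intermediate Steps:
g(u, J) = -2 + J
U(c, r) = 34/(-3 + c) (U(c, r) = (114 - 80)/((-2 + c) - 1) = 34/(-3 + c))
1/U(241, -104) = 1/(34/(-3 + 241)) = 1/(34/238) = 1/(34*(1/238)) = 1/(⅐) = 7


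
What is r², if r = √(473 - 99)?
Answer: 374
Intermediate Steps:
r = √374 ≈ 19.339
r² = (√374)² = 374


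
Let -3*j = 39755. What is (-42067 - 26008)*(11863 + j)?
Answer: 283600450/3 ≈ 9.4534e+7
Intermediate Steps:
j = -39755/3 (j = -⅓*39755 = -39755/3 ≈ -13252.)
(-42067 - 26008)*(11863 + j) = (-42067 - 26008)*(11863 - 39755/3) = -68075*(-4166/3) = 283600450/3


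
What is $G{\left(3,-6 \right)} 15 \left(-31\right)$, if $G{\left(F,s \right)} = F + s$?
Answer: $1395$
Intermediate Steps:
$G{\left(3,-6 \right)} 15 \left(-31\right) = \left(3 - 6\right) 15 \left(-31\right) = \left(-3\right) 15 \left(-31\right) = \left(-45\right) \left(-31\right) = 1395$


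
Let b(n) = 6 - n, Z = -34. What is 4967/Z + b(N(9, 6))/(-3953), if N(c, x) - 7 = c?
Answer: -19634211/134402 ≈ -146.09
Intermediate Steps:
N(c, x) = 7 + c
4967/Z + b(N(9, 6))/(-3953) = 4967/(-34) + (6 - (7 + 9))/(-3953) = 4967*(-1/34) + (6 - 1*16)*(-1/3953) = -4967/34 + (6 - 16)*(-1/3953) = -4967/34 - 10*(-1/3953) = -4967/34 + 10/3953 = -19634211/134402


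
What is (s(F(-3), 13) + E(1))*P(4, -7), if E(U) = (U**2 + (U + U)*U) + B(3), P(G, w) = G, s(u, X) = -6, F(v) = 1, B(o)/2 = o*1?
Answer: 12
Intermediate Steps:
B(o) = 2*o (B(o) = 2*(o*1) = 2*o)
E(U) = 6 + 3*U**2 (E(U) = (U**2 + (U + U)*U) + 2*3 = (U**2 + (2*U)*U) + 6 = (U**2 + 2*U**2) + 6 = 3*U**2 + 6 = 6 + 3*U**2)
(s(F(-3), 13) + E(1))*P(4, -7) = (-6 + (6 + 3*1**2))*4 = (-6 + (6 + 3*1))*4 = (-6 + (6 + 3))*4 = (-6 + 9)*4 = 3*4 = 12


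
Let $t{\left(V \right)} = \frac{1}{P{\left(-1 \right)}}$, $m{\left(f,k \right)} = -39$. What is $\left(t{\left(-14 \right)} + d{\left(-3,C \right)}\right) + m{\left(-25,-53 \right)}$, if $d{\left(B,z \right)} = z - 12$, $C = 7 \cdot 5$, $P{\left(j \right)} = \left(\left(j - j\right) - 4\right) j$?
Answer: $- \frac{63}{4} \approx -15.75$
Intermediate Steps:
$P{\left(j \right)} = - 4 j$ ($P{\left(j \right)} = \left(0 - 4\right) j = - 4 j$)
$C = 35$
$t{\left(V \right)} = \frac{1}{4}$ ($t{\left(V \right)} = \frac{1}{\left(-4\right) \left(-1\right)} = \frac{1}{4}$)
$d{\left(B,z \right)} = -12 + z$ ($d{\left(B,z \right)} = z - 12 = -12 + z$)
$\left(t{\left(-14 \right)} + d{\left(-3,C \right)}\right) + m{\left(-25,-53 \right)} = \left(\frac{1}{4} + \left(-12 + 35\right)\right) - 39 = \left(\frac{1}{4} + 23\right) - 39 = \frac{93}{4} - 39 = - \frac{63}{4}$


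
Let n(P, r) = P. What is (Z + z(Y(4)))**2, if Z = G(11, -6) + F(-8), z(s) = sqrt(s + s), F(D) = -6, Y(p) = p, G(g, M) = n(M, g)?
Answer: 152 - 48*sqrt(2) ≈ 84.118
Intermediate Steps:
G(g, M) = M
z(s) = sqrt(2)*sqrt(s) (z(s) = sqrt(2*s) = sqrt(2)*sqrt(s))
Z = -12 (Z = -6 - 6 = -12)
(Z + z(Y(4)))**2 = (-12 + sqrt(2)*sqrt(4))**2 = (-12 + sqrt(2)*2)**2 = (-12 + 2*sqrt(2))**2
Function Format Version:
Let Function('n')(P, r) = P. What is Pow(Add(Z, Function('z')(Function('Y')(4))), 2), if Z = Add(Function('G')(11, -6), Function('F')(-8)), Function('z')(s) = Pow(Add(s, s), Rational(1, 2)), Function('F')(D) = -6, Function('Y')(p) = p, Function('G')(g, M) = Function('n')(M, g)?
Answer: Add(152, Mul(-48, Pow(2, Rational(1, 2)))) ≈ 84.118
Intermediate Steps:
Function('G')(g, M) = M
Function('z')(s) = Mul(Pow(2, Rational(1, 2)), Pow(s, Rational(1, 2))) (Function('z')(s) = Pow(Mul(2, s), Rational(1, 2)) = Mul(Pow(2, Rational(1, 2)), Pow(s, Rational(1, 2))))
Z = -12 (Z = Add(-6, -6) = -12)
Pow(Add(Z, Function('z')(Function('Y')(4))), 2) = Pow(Add(-12, Mul(Pow(2, Rational(1, 2)), Pow(4, Rational(1, 2)))), 2) = Pow(Add(-12, Mul(Pow(2, Rational(1, 2)), 2)), 2) = Pow(Add(-12, Mul(2, Pow(2, Rational(1, 2)))), 2)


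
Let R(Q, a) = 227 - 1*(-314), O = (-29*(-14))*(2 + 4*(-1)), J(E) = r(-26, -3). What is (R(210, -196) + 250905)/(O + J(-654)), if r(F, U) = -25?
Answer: -251446/837 ≈ -300.41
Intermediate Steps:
J(E) = -25
O = -812 (O = 406*(2 - 4) = 406*(-2) = -812)
R(Q, a) = 541 (R(Q, a) = 227 + 314 = 541)
(R(210, -196) + 250905)/(O + J(-654)) = (541 + 250905)/(-812 - 25) = 251446/(-837) = 251446*(-1/837) = -251446/837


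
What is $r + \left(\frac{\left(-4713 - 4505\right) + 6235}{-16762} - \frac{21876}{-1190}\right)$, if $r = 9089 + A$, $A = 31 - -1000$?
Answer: $\frac{5947989673}{586670} \approx 10139.0$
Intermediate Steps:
$A = 1031$ ($A = 31 + 1000 = 1031$)
$r = 10120$ ($r = 9089 + 1031 = 10120$)
$r + \left(\frac{\left(-4713 - 4505\right) + 6235}{-16762} - \frac{21876}{-1190}\right) = 10120 + \left(\frac{\left(-4713 - 4505\right) + 6235}{-16762} - \frac{21876}{-1190}\right) = 10120 + \left(\left(-9218 + 6235\right) \left(- \frac{1}{16762}\right) - - \frac{10938}{595}\right) = 10120 + \left(\left(-2983\right) \left(- \frac{1}{16762}\right) + \frac{10938}{595}\right) = 10120 + \left(\frac{2983}{16762} + \frac{10938}{595}\right) = 10120 + \frac{10889273}{586670} = \frac{5947989673}{586670}$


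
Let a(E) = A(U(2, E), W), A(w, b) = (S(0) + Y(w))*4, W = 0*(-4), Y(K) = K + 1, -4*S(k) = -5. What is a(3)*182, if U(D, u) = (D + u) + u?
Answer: 7462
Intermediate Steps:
S(k) = 5/4 (S(k) = -¼*(-5) = 5/4)
Y(K) = 1 + K
W = 0
U(D, u) = D + 2*u
A(w, b) = 9 + 4*w (A(w, b) = (5/4 + (1 + w))*4 = (9/4 + w)*4 = 9 + 4*w)
a(E) = 17 + 8*E (a(E) = 9 + 4*(2 + 2*E) = 9 + (8 + 8*E) = 17 + 8*E)
a(3)*182 = (17 + 8*3)*182 = (17 + 24)*182 = 41*182 = 7462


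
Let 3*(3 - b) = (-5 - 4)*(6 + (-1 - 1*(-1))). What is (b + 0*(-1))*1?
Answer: 21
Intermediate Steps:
b = 21 (b = 3 - (-5 - 4)*(6 + (-1 - 1*(-1)))/3 = 3 - (-3)*(6 + (-1 + 1)) = 3 - (-3)*(6 + 0) = 3 - (-3)*6 = 3 - ⅓*(-54) = 3 + 18 = 21)
(b + 0*(-1))*1 = (21 + 0*(-1))*1 = (21 + 0)*1 = 21*1 = 21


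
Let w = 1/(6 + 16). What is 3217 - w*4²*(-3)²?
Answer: 35315/11 ≈ 3210.5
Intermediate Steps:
w = 1/22 ≈ 0.045455
3217 - w*4²*(-3)² = 3217 - (1/22)*4²*(-3)² = 3217 - (1/22)*16*9 = 3217 - 8*9/11 = 3217 - 1*72/11 = 3217 - 72/11 = 35315/11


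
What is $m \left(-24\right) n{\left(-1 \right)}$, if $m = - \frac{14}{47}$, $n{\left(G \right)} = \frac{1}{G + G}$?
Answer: $- \frac{168}{47} \approx -3.5745$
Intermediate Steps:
$n{\left(G \right)} = \frac{1}{2 G}$
$m = - \frac{14}{47}$ ($m = \left(-14\right) \frac{1}{47} = - \frac{14}{47} \approx -0.29787$)
$m \left(-24\right) n{\left(-1 \right)} = \left(- \frac{14}{47}\right) \left(-24\right) \frac{1}{2 \left(-1\right)} = \frac{336 \cdot \frac{1}{2} \left(-1\right)}{47} = \frac{336}{47} \left(- \frac{1}{2}\right) = - \frac{168}{47}$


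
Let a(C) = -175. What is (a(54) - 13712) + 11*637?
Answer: -6880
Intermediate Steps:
(a(54) - 13712) + 11*637 = (-175 - 13712) + 11*637 = -13887 + 7007 = -6880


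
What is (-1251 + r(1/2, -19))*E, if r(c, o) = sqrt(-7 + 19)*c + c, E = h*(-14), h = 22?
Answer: 385154 - 308*sqrt(3) ≈ 3.8462e+5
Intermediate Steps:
E = -308 (E = 22*(-14) = -308)
r(c, o) = c + 2*c*sqrt(3) (r(c, o) = sqrt(12)*c + c = (2*sqrt(3))*c + c = 2*c*sqrt(3) + c = c + 2*c*sqrt(3))
(-1251 + r(1/2, -19))*E = (-1251 + (1 + 2*sqrt(3))/2)*(-308) = (-1251 + (1/2 + sqrt(3)))*(-308) = (-2501/2 + sqrt(3))*(-308) = 385154 - 308*sqrt(3)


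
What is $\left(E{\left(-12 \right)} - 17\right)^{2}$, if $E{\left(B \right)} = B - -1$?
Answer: $784$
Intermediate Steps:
$E{\left(B \right)} = 1 + B$ ($E{\left(B \right)} = B + 1 = 1 + B$)
$\left(E{\left(-12 \right)} - 17\right)^{2} = \left(\left(1 - 12\right) - 17\right)^{2} = \left(-11 - 17\right)^{2} = \left(-28\right)^{2} = 784$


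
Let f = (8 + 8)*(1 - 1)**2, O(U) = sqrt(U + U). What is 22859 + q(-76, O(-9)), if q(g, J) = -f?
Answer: 22859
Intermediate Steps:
O(U) = sqrt(2)*sqrt(U) (O(U) = sqrt(2*U) = sqrt(2)*sqrt(U))
f = 0 (f = 16*0**2 = 16*0 = 0)
q(g, J) = 0 (q(g, J) = -1*0 = 0)
22859 + q(-76, O(-9)) = 22859 + 0 = 22859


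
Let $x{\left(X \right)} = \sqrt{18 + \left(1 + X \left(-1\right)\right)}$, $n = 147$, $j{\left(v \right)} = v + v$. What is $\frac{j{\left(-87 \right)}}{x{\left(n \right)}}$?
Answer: $\frac{87 i \sqrt{2}}{8} \approx 15.38 i$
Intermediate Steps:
$j{\left(v \right)} = 2 v$
$x{\left(X \right)} = \sqrt{19 - X}$ ($x{\left(X \right)} = \sqrt{18 - \left(-1 + X\right)} = \sqrt{19 - X}$)
$\frac{j{\left(-87 \right)}}{x{\left(n \right)}} = \frac{2 \left(-87\right)}{\sqrt{19 - 147}} = - \frac{174}{\sqrt{19 - 147}} = - \frac{174}{\sqrt{-128}} = - \frac{174}{8 i \sqrt{2}} = - 174 \left(- \frac{i \sqrt{2}}{16}\right) = \frac{87 i \sqrt{2}}{8}$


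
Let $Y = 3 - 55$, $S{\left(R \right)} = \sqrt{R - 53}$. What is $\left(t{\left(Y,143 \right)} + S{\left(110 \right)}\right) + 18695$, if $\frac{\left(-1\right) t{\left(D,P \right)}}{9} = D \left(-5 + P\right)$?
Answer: $83279 + \sqrt{57} \approx 83287.0$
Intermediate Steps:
$S{\left(R \right)} = \sqrt{-53 + R}$
$Y = -52$ ($Y = 3 - 55 = -52$)
$t{\left(D,P \right)} = - 9 D \left(-5 + P\right)$
$\left(t{\left(Y,143 \right)} + S{\left(110 \right)}\right) + 18695 = \left(9 \left(-52\right) \left(5 - 143\right) + \sqrt{-53 + 110}\right) + 18695 = \left(9 \left(-52\right) \left(5 - 143\right) + \sqrt{57}\right) + 18695 = \left(9 \left(-52\right) \left(-138\right) + \sqrt{57}\right) + 18695 = \left(64584 + \sqrt{57}\right) + 18695 = 83279 + \sqrt{57}$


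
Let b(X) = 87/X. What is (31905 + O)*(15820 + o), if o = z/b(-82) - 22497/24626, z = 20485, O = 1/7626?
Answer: -1818535089526799489/16338415212 ≈ -1.1130e+8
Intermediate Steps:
O = 1/7626 ≈ 0.00013113
o = -41367973259/2142462 (o = 20485/((87/(-82))) - 22497/24626 = 20485/((87*(-1/82))) - 22497*1/24626 = 20485/(-87/82) - 22497/24626 = 20485*(-82/87) - 22497/24626 = -1679770/87 - 22497/24626 = -41367973259/2142462 ≈ -19309.)
(31905 + O)*(15820 + o) = (31905 + 1/7626)*(15820 - 41367973259/2142462) = (243307531/7626)*(-7474224419/2142462) = -1818535089526799489/16338415212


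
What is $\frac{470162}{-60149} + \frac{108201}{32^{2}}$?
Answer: $\frac{6026736061}{61592576} \approx 97.848$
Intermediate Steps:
$\frac{470162}{-60149} + \frac{108201}{32^{2}} = 470162 \left(- \frac{1}{60149}\right) + \frac{108201}{1024} = - \frac{470162}{60149} + 108201 \cdot \frac{1}{1024} = - \frac{470162}{60149} + \frac{108201}{1024} = \frac{6026736061}{61592576}$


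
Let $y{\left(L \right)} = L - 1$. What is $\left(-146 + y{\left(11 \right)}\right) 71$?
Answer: $-9656$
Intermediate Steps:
$y{\left(L \right)} = -1 + L$
$\left(-146 + y{\left(11 \right)}\right) 71 = \left(-146 + \left(-1 + 11\right)\right) 71 = \left(-146 + 10\right) 71 = \left(-136\right) 71 = -9656$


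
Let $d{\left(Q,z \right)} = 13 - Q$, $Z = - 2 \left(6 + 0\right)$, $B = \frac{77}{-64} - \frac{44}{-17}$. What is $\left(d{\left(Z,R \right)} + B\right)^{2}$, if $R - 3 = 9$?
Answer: $\frac{824091849}{1183744} \approx 696.17$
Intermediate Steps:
$R = 12$ ($R = 3 + 9 = 12$)
$B = \frac{1507}{1088}$ ($B = 77 \left(- \frac{1}{64}\right) - - \frac{44}{17} = - \frac{77}{64} + \frac{44}{17} = \frac{1507}{1088} \approx 1.3851$)
$Z = -12$ ($Z = \left(-2\right) 6 = -12$)
$\left(d{\left(Z,R \right)} + B\right)^{2} = \left(\left(13 - -12\right) + \frac{1507}{1088}\right)^{2} = \left(\left(13 + 12\right) + \frac{1507}{1088}\right)^{2} = \left(25 + \frac{1507}{1088}\right)^{2} = \left(\frac{28707}{1088}\right)^{2} = \frac{824091849}{1183744}$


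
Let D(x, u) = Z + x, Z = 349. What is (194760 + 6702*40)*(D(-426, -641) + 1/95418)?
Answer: -29829571100/837 ≈ -3.5639e+7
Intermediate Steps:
D(x, u) = 349 + x
(194760 + 6702*40)*(D(-426, -641) + 1/95418) = (194760 + 6702*40)*((349 - 426) + 1/95418) = (194760 + 268080)*(-77 + 1/95418) = 462840*(-7347185/95418) = -29829571100/837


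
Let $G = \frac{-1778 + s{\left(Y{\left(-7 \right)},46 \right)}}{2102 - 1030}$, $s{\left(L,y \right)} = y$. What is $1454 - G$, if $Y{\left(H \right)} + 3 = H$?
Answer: $\frac{390105}{268} \approx 1455.6$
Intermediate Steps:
$Y{\left(H \right)} = -3 + H$
$G = - \frac{433}{268}$ ($G = \frac{-1778 + 46}{2102 - 1030} = - \frac{1732}{1072} = \left(-1732\right) \frac{1}{1072} = - \frac{433}{268} \approx -1.6157$)
$1454 - G = 1454 - - \frac{433}{268} = 1454 + \frac{433}{268} = \frac{390105}{268}$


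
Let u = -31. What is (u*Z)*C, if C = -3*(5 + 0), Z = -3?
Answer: -1395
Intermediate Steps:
C = -15 (C = -3*5 = -1*15 = -15)
(u*Z)*C = -31*(-3)*(-15) = 93*(-15) = -1395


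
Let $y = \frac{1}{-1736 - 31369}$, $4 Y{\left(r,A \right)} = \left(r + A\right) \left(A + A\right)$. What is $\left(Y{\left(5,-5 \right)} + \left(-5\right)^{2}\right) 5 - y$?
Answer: $\frac{4138126}{33105} \approx 125.0$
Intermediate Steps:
$Y{\left(r,A \right)} = \frac{A \left(A + r\right)}{2}$ ($Y{\left(r,A \right)} = \frac{\left(r + A\right) \left(A + A\right)}{4} = \frac{\left(A + r\right) 2 A}{4} = \frac{2 A \left(A + r\right)}{4} = \frac{A \left(A + r\right)}{2}$)
$y = - \frac{1}{33105}$ ($y = \frac{1}{-33105} = - \frac{1}{33105} \approx -3.0207 \cdot 10^{-5}$)
$\left(Y{\left(5,-5 \right)} + \left(-5\right)^{2}\right) 5 - y = \left(\frac{1}{2} \left(-5\right) \left(-5 + 5\right) + \left(-5\right)^{2}\right) 5 - - \frac{1}{33105} = \left(\frac{1}{2} \left(-5\right) 0 + 25\right) 5 + \frac{1}{33105} = \left(0 + 25\right) 5 + \frac{1}{33105} = 25 \cdot 5 + \frac{1}{33105} = 125 + \frac{1}{33105} = \frac{4138126}{33105}$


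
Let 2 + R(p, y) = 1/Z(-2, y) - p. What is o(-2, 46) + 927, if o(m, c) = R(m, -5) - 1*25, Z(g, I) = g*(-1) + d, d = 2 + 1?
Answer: 4511/5 ≈ 902.20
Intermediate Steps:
d = 3
Z(g, I) = 3 - g (Z(g, I) = g*(-1) + 3 = -g + 3 = 3 - g)
R(p, y) = -9/5 - p (R(p, y) = -2 + (1/(3 - 1*(-2)) - p) = -2 + (1/(3 + 2) - p) = -2 + (1/5 - p) = -2 + (⅕ - p) = -9/5 - p)
o(m, c) = -134/5 - m (o(m, c) = (-9/5 - m) - 1*25 = (-9/5 - m) - 25 = -134/5 - m)
o(-2, 46) + 927 = (-134/5 - 1*(-2)) + 927 = (-134/5 + 2) + 927 = -124/5 + 927 = 4511/5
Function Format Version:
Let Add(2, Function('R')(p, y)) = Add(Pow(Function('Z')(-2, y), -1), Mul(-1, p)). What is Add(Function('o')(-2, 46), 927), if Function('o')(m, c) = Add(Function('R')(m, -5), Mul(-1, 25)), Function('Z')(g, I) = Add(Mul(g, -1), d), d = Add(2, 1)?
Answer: Rational(4511, 5) ≈ 902.20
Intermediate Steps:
d = 3
Function('Z')(g, I) = Add(3, Mul(-1, g)) (Function('Z')(g, I) = Add(Mul(g, -1), 3) = Add(Mul(-1, g), 3) = Add(3, Mul(-1, g)))
Function('R')(p, y) = Add(Rational(-9, 5), Mul(-1, p)) (Function('R')(p, y) = Add(-2, Add(Pow(Add(3, Mul(-1, -2)), -1), Mul(-1, p))) = Add(-2, Add(Pow(Add(3, 2), -1), Mul(-1, p))) = Add(-2, Add(Pow(5, -1), Mul(-1, p))) = Add(-2, Add(Rational(1, 5), Mul(-1, p))) = Add(Rational(-9, 5), Mul(-1, p)))
Function('o')(m, c) = Add(Rational(-134, 5), Mul(-1, m)) (Function('o')(m, c) = Add(Add(Rational(-9, 5), Mul(-1, m)), Mul(-1, 25)) = Add(Add(Rational(-9, 5), Mul(-1, m)), -25) = Add(Rational(-134, 5), Mul(-1, m)))
Add(Function('o')(-2, 46), 927) = Add(Add(Rational(-134, 5), Mul(-1, -2)), 927) = Add(Add(Rational(-134, 5), 2), 927) = Add(Rational(-124, 5), 927) = Rational(4511, 5)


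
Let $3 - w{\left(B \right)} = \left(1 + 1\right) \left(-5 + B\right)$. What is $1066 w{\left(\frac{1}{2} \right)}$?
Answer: $12792$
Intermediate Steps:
$w{\left(B \right)} = 13 - 2 B$ ($w{\left(B \right)} = 3 - \left(1 + 1\right) \left(-5 + B\right) = 3 - 2 \left(-5 + B\right) = 3 - \left(-10 + 2 B\right) = 13 - 2 B$)
$1066 w{\left(\frac{1}{2} \right)} = 1066 \left(13 - \frac{2}{2}\right) = 1066 \left(13 - 1\right) = 1066 \cdot 12 = 12792$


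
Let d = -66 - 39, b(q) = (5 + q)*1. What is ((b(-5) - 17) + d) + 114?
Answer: -8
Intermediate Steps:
b(q) = 5 + q
d = -105
((b(-5) - 17) + d) + 114 = (((5 - 5) - 17) - 105) + 114 = ((0 - 17) - 105) + 114 = (-17 - 105) + 114 = -122 + 114 = -8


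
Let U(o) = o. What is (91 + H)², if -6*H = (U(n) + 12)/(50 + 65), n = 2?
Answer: 985206544/119025 ≈ 8277.3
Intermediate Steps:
H = -7/345 (H = -(2 + 12)/(6*(50 + 65)) = -7/(3*115) = -⅙*14/115 = -7/345 ≈ -0.020290)
(91 + H)² = (91 - 7/345)² = (31388/345)² = 985206544/119025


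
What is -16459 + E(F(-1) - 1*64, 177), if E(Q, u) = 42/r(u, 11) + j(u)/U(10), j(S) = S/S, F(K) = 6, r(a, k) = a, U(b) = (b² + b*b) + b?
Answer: -203924011/12390 ≈ -16459.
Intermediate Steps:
U(b) = b + 2*b² (U(b) = (b² + b²) + b = 2*b² + b = b + 2*b²)
j(S) = 1
E(Q, u) = 1/210 + 42/u (E(Q, u) = 42/u + 1/(10*(1 + 2*10)) = 42/u + 1/(10*(1 + 20)) = 42/u + 1/(10*21) = 42/u + 1/210 = 1/210 + 42/u)
-16459 + E(F(-1) - 1*64, 177) = -16459 + (1/210)*(8820 + 177)/177 = -16459 + (1/210)*(1/177)*8997 = -16459 + 2999/12390 = -203924011/12390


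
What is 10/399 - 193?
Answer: -76997/399 ≈ -192.97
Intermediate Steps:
10/399 - 193 = -76997/399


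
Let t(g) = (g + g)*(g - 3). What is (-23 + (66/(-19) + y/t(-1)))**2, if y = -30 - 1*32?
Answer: 6765201/5776 ≈ 1171.3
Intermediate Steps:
t(g) = 2*g*(-3 + g) (t(g) = (2*g)*(-3 + g) = 2*g*(-3 + g))
y = -62 (y = -30 - 32 = -62)
(-23 + (66/(-19) + y/t(-1)))**2 = (-23 + (66/(-19) - 62*(-1/(2*(-3 - 1)))))**2 = (-23 + (66*(-1/19) - 62/(2*(-1)*(-4))))**2 = (-23 + (-66/19 - 62/8))**2 = (-23 + (-66/19 - 62*1/8))**2 = (-23 + (-66/19 - 31/4))**2 = (-23 - 853/76)**2 = (-2601/76)**2 = 6765201/5776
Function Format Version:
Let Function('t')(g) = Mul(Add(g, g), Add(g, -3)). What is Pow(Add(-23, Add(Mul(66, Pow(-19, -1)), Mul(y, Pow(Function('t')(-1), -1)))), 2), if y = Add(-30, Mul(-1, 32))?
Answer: Rational(6765201, 5776) ≈ 1171.3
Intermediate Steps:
Function('t')(g) = Mul(2, g, Add(-3, g)) (Function('t')(g) = Mul(Mul(2, g), Add(-3, g)) = Mul(2, g, Add(-3, g)))
y = -62 (y = Add(-30, -32) = -62)
Pow(Add(-23, Add(Mul(66, Pow(-19, -1)), Mul(y, Pow(Function('t')(-1), -1)))), 2) = Pow(Add(-23, Add(Mul(66, Pow(-19, -1)), Mul(-62, Pow(Mul(2, -1, Add(-3, -1)), -1)))), 2) = Pow(Add(-23, Add(Mul(66, Rational(-1, 19)), Mul(-62, Pow(Mul(2, -1, -4), -1)))), 2) = Pow(Add(-23, Add(Rational(-66, 19), Mul(-62, Pow(8, -1)))), 2) = Pow(Add(-23, Add(Rational(-66, 19), Mul(-62, Rational(1, 8)))), 2) = Pow(Add(-23, Add(Rational(-66, 19), Rational(-31, 4))), 2) = Pow(Add(-23, Rational(-853, 76)), 2) = Pow(Rational(-2601, 76), 2) = Rational(6765201, 5776)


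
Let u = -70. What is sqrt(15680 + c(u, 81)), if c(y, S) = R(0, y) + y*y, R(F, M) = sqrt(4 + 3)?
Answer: sqrt(20580 + sqrt(7)) ≈ 143.47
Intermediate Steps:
R(F, M) = sqrt(7)
c(y, S) = sqrt(7) + y**2 (c(y, S) = sqrt(7) + y*y = sqrt(7) + y**2)
sqrt(15680 + c(u, 81)) = sqrt(15680 + (sqrt(7) + (-70)**2)) = sqrt(15680 + (sqrt(7) + 4900)) = sqrt(15680 + (4900 + sqrt(7))) = sqrt(20580 + sqrt(7))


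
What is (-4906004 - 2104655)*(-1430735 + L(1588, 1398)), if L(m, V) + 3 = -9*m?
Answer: 10130612574770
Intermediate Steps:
L(m, V) = -3 - 9*m
(-4906004 - 2104655)*(-1430735 + L(1588, 1398)) = (-4906004 - 2104655)*(-1430735 + (-3 - 9*1588)) = -7010659*(-1430735 + (-3 - 14292)) = -7010659*(-1430735 - 14295) = -7010659*(-1445030) = 10130612574770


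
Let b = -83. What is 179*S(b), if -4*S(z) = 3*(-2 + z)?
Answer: 45645/4 ≈ 11411.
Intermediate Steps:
S(z) = 3/2 - 3*z/4 (S(z) = -3*(-2 + z)/4 = -(-6 + 3*z)/4 = 3/2 - 3*z/4)
179*S(b) = 179*(3/2 - ¾*(-83)) = 179*(3/2 + 249/4) = 179*(255/4) = 45645/4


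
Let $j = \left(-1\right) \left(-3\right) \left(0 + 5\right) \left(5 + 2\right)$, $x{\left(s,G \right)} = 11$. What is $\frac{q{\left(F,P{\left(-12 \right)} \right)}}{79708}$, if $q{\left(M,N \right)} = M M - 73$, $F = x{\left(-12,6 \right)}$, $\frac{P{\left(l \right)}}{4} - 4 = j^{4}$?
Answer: $\frac{12}{19927} \approx 0.0006022$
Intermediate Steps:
$j = 105$ ($j = 3 \cdot 5 \cdot 7 = 3 \cdot 35 = 105$)
$P{\left(l \right)} = 486202516$ ($P{\left(l \right)} = 16 + 4 \cdot 105^{4} = 16 + 4 \cdot 121550625 = 16 + 486202500 = 486202516$)
$F = 11$
$q{\left(M,N \right)} = -73 + M^{2}$ ($q{\left(M,N \right)} = M^{2} - 73 = -73 + M^{2}$)
$\frac{q{\left(F,P{\left(-12 \right)} \right)}}{79708} = \frac{-73 + 11^{2}}{79708} = \left(-73 + 121\right) \frac{1}{79708} = 48 \cdot \frac{1}{79708} = \frac{12}{19927}$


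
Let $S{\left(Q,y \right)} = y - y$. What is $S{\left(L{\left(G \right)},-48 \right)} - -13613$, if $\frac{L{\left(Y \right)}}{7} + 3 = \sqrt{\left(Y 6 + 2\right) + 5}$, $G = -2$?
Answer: $13613$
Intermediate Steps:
$L{\left(Y \right)} = -21 + 7 \sqrt{7 + 6 Y}$ ($L{\left(Y \right)} = -21 + 7 \sqrt{\left(Y 6 + 2\right) + 5} = -21 + 7 \sqrt{\left(6 Y + 2\right) + 5} = -21 + 7 \sqrt{\left(2 + 6 Y\right) + 5} = -21 + 7 \sqrt{7 + 6 Y}$)
$S{\left(Q,y \right)} = 0$
$S{\left(L{\left(G \right)},-48 \right)} - -13613 = 0 - -13613 = 0 + 13613 = 13613$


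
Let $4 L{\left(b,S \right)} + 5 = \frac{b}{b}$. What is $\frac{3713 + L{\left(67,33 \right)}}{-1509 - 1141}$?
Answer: $- \frac{1856}{1325} \approx -1.4008$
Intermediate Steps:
$L{\left(b,S \right)} = -1$ ($L{\left(b,S \right)} = - \frac{5}{4} + \frac{b \frac{1}{b}}{4} = - \frac{5}{4} + \frac{1}{4} \cdot 1 = - \frac{5}{4} + \frac{1}{4} = -1$)
$\frac{3713 + L{\left(67,33 \right)}}{-1509 - 1141} = \frac{3713 - 1}{-1509 - 1141} = \frac{3712}{-2650} = 3712 \left(- \frac{1}{2650}\right) = - \frac{1856}{1325}$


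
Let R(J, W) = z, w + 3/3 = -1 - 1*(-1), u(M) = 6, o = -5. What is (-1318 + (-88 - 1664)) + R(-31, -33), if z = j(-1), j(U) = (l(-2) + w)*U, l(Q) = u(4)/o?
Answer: -15339/5 ≈ -3067.8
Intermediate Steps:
l(Q) = -6/5 (l(Q) = 6/(-5) = 6*(-⅕) = -6/5)
w = -1 (w = -1 + (-1 - 1*(-1)) = -1 + (-1 + 1) = -1 + 0 = -1)
j(U) = -11*U/5 (j(U) = (-6/5 - 1)*U = -11*U/5)
z = 11/5 (z = -11/5*(-1) = 11/5 ≈ 2.2000)
R(J, W) = 11/5
(-1318 + (-88 - 1664)) + R(-31, -33) = (-1318 + (-88 - 1664)) + 11/5 = (-1318 - 1752) + 11/5 = -3070 + 11/5 = -15339/5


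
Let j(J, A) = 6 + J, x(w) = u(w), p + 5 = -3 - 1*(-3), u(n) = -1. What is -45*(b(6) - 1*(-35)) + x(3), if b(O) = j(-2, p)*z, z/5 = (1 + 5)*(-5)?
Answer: 25424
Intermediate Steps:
z = -150 (z = 5*((1 + 5)*(-5)) = 5*(6*(-5)) = 5*(-30) = -150)
p = -5 (p = -5 + (-3 - 1*(-3)) = -5 + (-3 + 3) = -5 + 0 = -5)
x(w) = -1
b(O) = -600 (b(O) = (6 - 2)*(-150) = 4*(-150) = -600)
-45*(b(6) - 1*(-35)) + x(3) = -45*(-600 - 1*(-35)) - 1 = -45*(-600 + 35) - 1 = -45*(-565) - 1 = 25425 - 1 = 25424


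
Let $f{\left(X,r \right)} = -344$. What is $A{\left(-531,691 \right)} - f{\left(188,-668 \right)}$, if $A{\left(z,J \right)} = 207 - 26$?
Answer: $525$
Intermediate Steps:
$A{\left(z,J \right)} = 181$ ($A{\left(z,J \right)} = 207 - 26 = 181$)
$A{\left(-531,691 \right)} - f{\left(188,-668 \right)} = 181 - -344 = 181 + 344 = 525$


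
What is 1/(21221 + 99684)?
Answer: 1/120905 ≈ 8.2710e-6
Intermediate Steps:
1/(21221 + 99684) = 1/120905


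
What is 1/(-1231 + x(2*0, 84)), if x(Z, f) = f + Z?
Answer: -1/1147 ≈ -0.00087184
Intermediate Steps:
x(Z, f) = Z + f
1/(-1231 + x(2*0, 84)) = 1/(-1231 + (2*0 + 84)) = 1/(-1231 + (0 + 84)) = 1/(-1231 + 84) = 1/(-1147) = -1/1147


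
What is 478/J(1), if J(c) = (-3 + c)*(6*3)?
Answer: -239/18 ≈ -13.278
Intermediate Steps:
J(c) = -54 + 18*c (J(c) = (-3 + c)*18 = -54 + 18*c)
478/J(1) = 478/(-54 + 18*1) = 478/(-54 + 18) = 478/(-36) = 478*(-1/36) = -239/18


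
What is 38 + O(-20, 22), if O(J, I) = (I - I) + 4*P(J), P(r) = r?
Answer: -42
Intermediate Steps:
O(J, I) = 4*J (O(J, I) = (I - I) + 4*J = 0 + 4*J = 4*J)
38 + O(-20, 22) = 38 + 4*(-20) = 38 - 80 = -42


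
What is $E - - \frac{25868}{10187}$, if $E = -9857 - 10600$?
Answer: $- \frac{208369591}{10187} \approx -20454.0$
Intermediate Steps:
$E = -20457$
$E - - \frac{25868}{10187} = -20457 - - \frac{25868}{10187} = -20457 + \frac{25868}{10187} = - \frac{208369591}{10187}$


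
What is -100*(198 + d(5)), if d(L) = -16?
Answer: -18200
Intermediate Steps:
-100*(198 + d(5)) = -100*(198 - 16) = -100*182 = -18200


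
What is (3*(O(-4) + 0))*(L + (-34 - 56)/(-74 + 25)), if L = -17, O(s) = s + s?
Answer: 17832/49 ≈ 363.92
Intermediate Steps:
O(s) = 2*s
(3*(O(-4) + 0))*(L + (-34 - 56)/(-74 + 25)) = (3*(2*(-4) + 0))*(-17 + (-34 - 56)/(-74 + 25)) = (3*(-8 + 0))*(-17 - 90/(-49)) = (3*(-8))*(-17 - 90*(-1/49)) = -24*(-17 + 90/49) = -24*(-743/49) = 17832/49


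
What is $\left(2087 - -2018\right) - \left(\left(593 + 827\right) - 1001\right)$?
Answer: $3686$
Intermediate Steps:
$\left(2087 - -2018\right) - \left(\left(593 + 827\right) - 1001\right) = \left(2087 + 2018\right) - \left(1420 - 1001\right) = 4105 - 419 = 3686$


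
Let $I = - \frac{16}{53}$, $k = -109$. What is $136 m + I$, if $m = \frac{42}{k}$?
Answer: $- \frac{304480}{5777} \approx -52.706$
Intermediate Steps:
$m = - \frac{42}{109}$ ($m = \frac{42}{-109} = 42 \left(- \frac{1}{109}\right) = - \frac{42}{109} \approx -0.38532$)
$I = - \frac{16}{53}$ ($I = \left(-16\right) \frac{1}{53} = - \frac{16}{53} \approx -0.30189$)
$136 m + I = 136 \left(- \frac{42}{109}\right) - \frac{16}{53} = - \frac{5712}{109} - \frac{16}{53} = - \frac{304480}{5777}$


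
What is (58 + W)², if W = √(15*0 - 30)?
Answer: (58 + I*√30)² ≈ 3334.0 + 635.36*I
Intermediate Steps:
W = I*√30 (W = √(0 - 30) = √(-30) = I*√30 ≈ 5.4772*I)
(58 + W)² = (58 + I*√30)²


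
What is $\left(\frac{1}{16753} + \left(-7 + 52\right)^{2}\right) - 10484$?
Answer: $- \frac{141713626}{16753} \approx -8459.0$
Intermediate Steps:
$\left(\frac{1}{16753} + \left(-7 + 52\right)^{2}\right) - 10484 = \left(\frac{1}{16753} + 45^{2}\right) - 10484 = \left(\frac{1}{16753} + 2025\right) - 10484 = \frac{33924826}{16753} - 10484 = - \frac{141713626}{16753}$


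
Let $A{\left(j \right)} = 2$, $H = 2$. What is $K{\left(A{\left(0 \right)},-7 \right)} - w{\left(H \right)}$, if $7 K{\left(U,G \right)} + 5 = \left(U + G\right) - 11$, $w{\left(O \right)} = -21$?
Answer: $18$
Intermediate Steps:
$K{\left(U,G \right)} = - \frac{16}{7} + \frac{G}{7} + \frac{U}{7}$ ($K{\left(U,G \right)} = - \frac{5}{7} + \frac{\left(U + G\right) - 11}{7} = - \frac{5}{7} + \frac{\left(G + U\right) - 11}{7} = - \frac{5}{7} + \frac{-11 + G + U}{7} = - \frac{5}{7} + \left(- \frac{11}{7} + \frac{G}{7} + \frac{U}{7}\right) = - \frac{16}{7} + \frac{G}{7} + \frac{U}{7}$)
$K{\left(A{\left(0 \right)},-7 \right)} - w{\left(H \right)} = \left(- \frac{16}{7} + \frac{1}{7} \left(-7\right) + \frac{1}{7} \cdot 2\right) - -21 = \left(- \frac{16}{7} - 1 + \frac{2}{7}\right) + 21 = -3 + 21 = 18$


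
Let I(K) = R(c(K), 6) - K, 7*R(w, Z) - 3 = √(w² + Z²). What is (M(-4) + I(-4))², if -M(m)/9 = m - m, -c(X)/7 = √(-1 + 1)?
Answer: 1369/49 ≈ 27.939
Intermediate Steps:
c(X) = 0 (c(X) = -7*√(-1 + 1) = -7*√0 = -7*0 = 0)
R(w, Z) = 3/7 + √(Z² + w²)/7 (R(w, Z) = 3/7 + √(w² + Z²)/7 = 3/7 + √(Z² + w²)/7)
I(K) = 9/7 - K (I(K) = (3/7 + √(6² + 0²)/7) - K = (3/7 + √(36 + 0)/7) - K = (3/7 + √36/7) - K = (3/7 + (⅐)*6) - K = (3/7 + 6/7) - K = 9/7 - K)
M(m) = 0 (M(m) = -9*(m - m) = -9*0 = 0)
(M(-4) + I(-4))² = (0 + (9/7 - 1*(-4)))² = (0 + (9/7 + 4))² = (0 + 37/7)² = (37/7)² = 1369/49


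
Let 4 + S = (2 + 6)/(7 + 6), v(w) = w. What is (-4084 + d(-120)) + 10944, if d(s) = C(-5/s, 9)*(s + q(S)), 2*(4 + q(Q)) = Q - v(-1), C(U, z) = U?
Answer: 1425795/208 ≈ 6854.8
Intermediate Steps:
S = -44/13 (S = -4 + (2 + 6)/(7 + 6) = -4 + 8/13 = -44/13 ≈ -3.3846)
q(Q) = -7/2 + Q/2 (q(Q) = -4 + (Q - 1*(-1))/2 = -4 + (Q + 1)/2 = -4 + (1 + Q)/2 = -4 + (1/2 + Q/2) = -7/2 + Q/2)
d(s) = -5*(-135/26 + s)/s (d(s) = (-5/s)*(s + (-7/2 + (1/2)*(-44/13))) = (-5/s)*(s + (-7/2 - 22/13)) = (-5/s)*(s - 135/26) = (-5/s)*(-135/26 + s) = -5*(-135/26 + s)/s)
(-4084 + d(-120)) + 10944 = (-4084 + (-5 + (675/26)/(-120))) + 10944 = (-4084 + (-5 + (675/26)*(-1/120))) + 10944 = (-4084 + (-5 - 45/208)) + 10944 = (-4084 - 1085/208) + 10944 = -850557/208 + 10944 = 1425795/208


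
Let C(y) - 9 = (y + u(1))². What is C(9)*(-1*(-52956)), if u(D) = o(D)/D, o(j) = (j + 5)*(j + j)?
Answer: 23830200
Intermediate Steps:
o(j) = 2*j*(5 + j) (o(j) = (5 + j)*(2*j) = 2*j*(5 + j))
u(D) = 10 + 2*D (u(D) = (2*D*(5 + D))/D = 10 + 2*D)
C(y) = 9 + (12 + y)² (C(y) = 9 + (y + (10 + 2*1))² = 9 + (y + (10 + 2))² = 9 + (y + 12)² = 9 + (12 + y)²)
C(9)*(-1*(-52956)) = (9 + (12 + 9)²)*(-1*(-52956)) = (9 + 21²)*52956 = (9 + 441)*52956 = 450*52956 = 23830200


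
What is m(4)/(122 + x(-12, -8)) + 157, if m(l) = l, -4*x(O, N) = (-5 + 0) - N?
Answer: 76161/485 ≈ 157.03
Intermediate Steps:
x(O, N) = 5/4 + N/4 (x(O, N) = -((-5 + 0) - N)/4 = -(-5 - N)/4 = 5/4 + N/4)
m(4)/(122 + x(-12, -8)) + 157 = 4/(122 + (5/4 + (1/4)*(-8))) + 157 = 4/(122 + (5/4 - 2)) + 157 = 4/(122 - 3/4) + 157 = 4/(485/4) + 157 = 4*(4/485) + 157 = 16/485 + 157 = 76161/485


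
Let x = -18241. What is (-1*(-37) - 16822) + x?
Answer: -35026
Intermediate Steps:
(-1*(-37) - 16822) + x = (-1*(-37) - 16822) - 18241 = (37 - 16822) - 18241 = -16785 - 18241 = -35026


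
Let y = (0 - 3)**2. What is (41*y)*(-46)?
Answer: -16974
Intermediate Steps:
y = 9 (y = (-3)**2 = 9)
(41*y)*(-46) = (41*9)*(-46) = 369*(-46) = -16974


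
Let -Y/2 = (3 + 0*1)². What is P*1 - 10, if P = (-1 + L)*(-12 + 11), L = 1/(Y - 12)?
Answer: -269/30 ≈ -8.9667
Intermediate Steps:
Y = -18 (Y = -2*(3 + 0*1)² = -2*(3 + 0)² = -2*3² = -2*9 = -18)
L = -1/30 (L = 1/(-18 - 12) = 1/(-30) = -1/30 ≈ -0.033333)
P = 31/30 (P = (-1 - 1/30)*(-12 + 11) = -31/30*(-1) = 31/30 ≈ 1.0333)
P*1 - 10 = (31/30)*1 - 10 = 31/30 - 10 = -269/30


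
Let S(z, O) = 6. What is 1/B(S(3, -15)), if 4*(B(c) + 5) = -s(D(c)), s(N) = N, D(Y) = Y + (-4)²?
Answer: -2/21 ≈ -0.095238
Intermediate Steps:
D(Y) = 16 + Y (D(Y) = Y + 16 = 16 + Y)
B(c) = -9 - c/4 (B(c) = -5 + (-(16 + c))/4 = -5 + (-16 - c)/4 = -5 + (-4 - c/4) = -9 - c/4)
1/B(S(3, -15)) = 1/(-9 - ¼*6) = 1/(-9 - 3/2) = 1/(-21/2) = -2/21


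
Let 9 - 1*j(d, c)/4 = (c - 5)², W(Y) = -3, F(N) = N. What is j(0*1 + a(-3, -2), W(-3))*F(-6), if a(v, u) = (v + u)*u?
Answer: 1320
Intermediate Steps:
a(v, u) = u*(u + v) (a(v, u) = (u + v)*u = u*(u + v))
j(d, c) = 36 - 4*(-5 + c)² (j(d, c) = 36 - 4*(c - 5)² = 36 - 4*(-5 + c)²)
j(0*1 + a(-3, -2), W(-3))*F(-6) = (36 - 4*(-5 - 3)²)*(-6) = (36 - 4*(-8)²)*(-6) = (36 - 4*64)*(-6) = (36 - 256)*(-6) = -220*(-6) = 1320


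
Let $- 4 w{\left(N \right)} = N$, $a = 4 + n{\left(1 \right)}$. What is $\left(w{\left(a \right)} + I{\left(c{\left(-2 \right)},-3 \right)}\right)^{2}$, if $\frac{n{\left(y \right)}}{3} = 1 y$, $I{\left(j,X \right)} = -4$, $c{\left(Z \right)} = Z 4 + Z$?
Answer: $\frac{529}{16} \approx 33.063$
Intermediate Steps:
$c{\left(Z \right)} = 5 Z$ ($c{\left(Z \right)} = 4 Z + Z = 5 Z$)
$n{\left(y \right)} = 3 y$ ($n{\left(y \right)} = 3 \cdot 1 y = 3 y$)
$a = 7$ ($a = 4 + 3 \cdot 1 = 4 + 3 = 7$)
$w{\left(N \right)} = - \frac{N}{4}$
$\left(w{\left(a \right)} + I{\left(c{\left(-2 \right)},-3 \right)}\right)^{2} = \left(\left(- \frac{1}{4}\right) 7 - 4\right)^{2} = \left(- \frac{7}{4} - 4\right)^{2} = \left(- \frac{23}{4}\right)^{2} = \frac{529}{16}$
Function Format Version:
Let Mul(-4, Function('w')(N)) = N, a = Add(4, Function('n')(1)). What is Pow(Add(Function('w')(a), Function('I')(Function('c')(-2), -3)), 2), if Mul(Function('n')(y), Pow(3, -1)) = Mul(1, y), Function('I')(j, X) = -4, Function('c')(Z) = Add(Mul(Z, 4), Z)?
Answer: Rational(529, 16) ≈ 33.063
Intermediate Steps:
Function('c')(Z) = Mul(5, Z) (Function('c')(Z) = Add(Mul(4, Z), Z) = Mul(5, Z))
Function('n')(y) = Mul(3, y) (Function('n')(y) = Mul(3, Mul(1, y)) = Mul(3, y))
a = 7 (a = Add(4, Mul(3, 1)) = Add(4, 3) = 7)
Function('w')(N) = Mul(Rational(-1, 4), N)
Pow(Add(Function('w')(a), Function('I')(Function('c')(-2), -3)), 2) = Pow(Add(Mul(Rational(-1, 4), 7), -4), 2) = Pow(Add(Rational(-7, 4), -4), 2) = Pow(Rational(-23, 4), 2) = Rational(529, 16)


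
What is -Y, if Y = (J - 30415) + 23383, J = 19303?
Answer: -12271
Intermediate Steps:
Y = 12271 (Y = (19303 - 30415) + 23383 = -11112 + 23383 = 12271)
-Y = -1*12271 = -12271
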